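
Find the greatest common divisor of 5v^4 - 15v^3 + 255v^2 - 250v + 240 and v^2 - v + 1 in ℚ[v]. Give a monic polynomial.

Apply the Euclidean algorithm:
  5v^4 - 15v^3 + 255v^2 - 250v + 240 = (5v^2 - 10v + 240)(v^2 - v + 1) + (0)
The last nonzero remainder v^2 - v + 1 is already monic.

v^2 - v + 1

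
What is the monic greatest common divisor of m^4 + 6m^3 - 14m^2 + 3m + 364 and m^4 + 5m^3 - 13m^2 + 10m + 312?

m^3 - m^2 - 7m + 52

By polynomial division,
  m^4 + 6m^3 - 14m^2 + 3m + 364 = (m^4 + 5m^3 - 13m^2 + 10m + 312) + (m^3 - m^2 - 7m + 52)
  m^4 + 5m^3 - 13m^2 + 10m + 312 = (m + 6)(m^3 - m^2 - 7m + 52) + (0)
The last nonzero remainder m^3 - m^2 - 7m + 52 is already monic.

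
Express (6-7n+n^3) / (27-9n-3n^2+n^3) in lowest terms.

Euclidean algorithm in ℚ[n]:
  n^3-7n+6 = (n^3-3n^2-9n+27) + (3n^2+2n-21)
  n^3-3n^2-9n+27 = ((1/3)n-11/9)(3n^2+2n-21) + ((4/9)n+4/3)
  3n^2+2n-21 = ((27/4)n-63/4)((4/9)n+4/3) + (0)
Last nonzero remainder: (4/9)n+4/3. Dividing through by 4/9 gives the monic gcd n+3.
Cancel n+3 from numerator and denominator to get the reduced form.

(2-3n+n^2)/(9-6n+n^2)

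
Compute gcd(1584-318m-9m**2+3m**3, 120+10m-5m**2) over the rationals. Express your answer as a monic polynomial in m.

-6+m

Euclidean algorithm in ℚ[m]:
  3m**3-9m**2-318m+1584 = (-(3/5)m+3/5)(-5m**2+10m+120) + (-252m+1512)
  -5m**2+10m+120 = ((5/252)m+5/63)(-252m+1512) + (0)
Last nonzero remainder: -252m+1512. Dividing through by -252 gives the monic gcd m-6.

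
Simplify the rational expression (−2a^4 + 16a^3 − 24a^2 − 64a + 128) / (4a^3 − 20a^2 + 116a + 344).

(−a^3 + 10a^2 − 32a + 32)/(2a^2 − 14a + 86)

Euclidean algorithm in ℚ[a]:
  −2a^4 + 16a^3 − 24a^2 − 64a + 128 = (−(1/2)a + 3/2)(4a^3 − 20a^2 + 116a + 344) + (64a^2 − 66a − 388)
  4a^3 − 20a^2 + 116a + 344 = ((1/16)a − 127/512)(64a^2 − 66a − 388) + ((31713/256)a + 31713/128)
  64a^2 − 66a − 388 = ((16384/31713)a − 49664/31713)((31713/256)a + 31713/128) + (0)
Last nonzero remainder: (31713/256)a + 31713/128. Dividing through by 31713/256 gives the monic gcd a + 2.
Cancel a + 2 from numerator and denominator to get the reduced form.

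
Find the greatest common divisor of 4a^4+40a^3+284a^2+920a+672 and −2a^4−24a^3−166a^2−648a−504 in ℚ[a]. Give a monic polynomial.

By polynomial division,
  4a^4+40a^3+284a^2+920a+672 = (−2)(−2a^4−24a^3−166a^2−648a−504) + (−8a^3−48a^2−376a−336)
  −2a^4−24a^3−166a^2−648a−504 = ((1/4)a+3/2)(−8a^3−48a^2−376a−336) + (0)
Last nonzero remainder: −8a^3−48a^2−376a−336. Dividing through by −8 gives the monic gcd a^3+6a^2+47a+42.

a^3+6a^2+47a+42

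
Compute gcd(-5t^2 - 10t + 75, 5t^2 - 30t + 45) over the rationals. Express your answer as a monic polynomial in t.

t - 3

By polynomial division,
  -5t^2 - 10t + 75 = (-1)(5t^2 - 30t + 45) + (-40t + 120)
  5t^2 - 30t + 45 = (-(1/8)t + 3/8)(-40t + 120) + (0)
Last nonzero remainder: -40t + 120. Dividing through by -40 gives the monic gcd t - 3.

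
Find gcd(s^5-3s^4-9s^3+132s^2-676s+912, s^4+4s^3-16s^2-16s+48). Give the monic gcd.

Euclidean algorithm in ℚ[s]:
  s^5-3s^4-9s^3+132s^2-676s+912 = (s-7)(s^4+4s^3-16s^2-16s+48) + (35s^3+36s^2-836s+1248)
  s^4+4s^3-16s^2-16s+48 = ((1/35)s+104/1225)(35s^3+36s^2-836s+1248) + ((5916/1225)s^2+(23664/1225)s-70992/1225)
  35s^3+36s^2-836s+1248 = ((42875/5916)s-31850/1479)((5916/1225)s^2+(23664/1225)s-70992/1225) + (0)
Last nonzero remainder: (5916/1225)s^2+(23664/1225)s-70992/1225. Dividing through by 5916/1225 gives the monic gcd s^2+4s-12.

s^2+4s-12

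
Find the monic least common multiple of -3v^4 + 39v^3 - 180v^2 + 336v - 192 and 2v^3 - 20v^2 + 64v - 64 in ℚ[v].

v^5 - 15v^4 + 86v^3 - 232v^2 + 288v - 128

Repeated division with remainder:
  -3v^4 + 39v^3 - 180v^2 + 336v - 192 = (-(3/2)v + 9/2)(2v^3 - 20v^2 + 64v - 64) + (6v^2 - 48v + 96)
  2v^3 - 20v^2 + 64v - 64 = ((1/3)v - 2/3)(6v^2 - 48v + 96) + (0)
Last nonzero remainder: 6v^2 - 48v + 96. Dividing through by 6 gives the monic gcd v^2 - 8v + 16.
Then lcm(f, g) = f·g / gcd(f, g); expanding and making the result monic gives the answer.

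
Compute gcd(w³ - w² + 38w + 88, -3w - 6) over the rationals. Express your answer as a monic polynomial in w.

w + 2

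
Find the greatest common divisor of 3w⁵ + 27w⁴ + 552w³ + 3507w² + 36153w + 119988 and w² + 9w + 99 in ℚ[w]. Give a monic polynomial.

w² + 9w + 99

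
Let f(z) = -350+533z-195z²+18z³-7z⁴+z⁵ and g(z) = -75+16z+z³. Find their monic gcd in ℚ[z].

Repeated division with remainder:
  z⁵-7z⁴+18z³-195z²+533z-350 = (z²-7z+2)(z³+16z-75) + (-8z²-24z-200)
  z³+16z-75 = (-(1/8)z+3/8)(-8z²-24z-200) + (0)
Last nonzero remainder: -8z²-24z-200. Dividing through by -8 gives the monic gcd z²+3z+25.

25+3z+z²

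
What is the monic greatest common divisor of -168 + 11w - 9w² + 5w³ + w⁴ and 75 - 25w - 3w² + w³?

Repeated division with remainder:
  w⁴ + 5w³ - 9w² + 11w - 168 = (w + 8)(w³ - 3w² - 25w + 75) + (40w² + 136w - 768)
  w³ - 3w² - 25w + 75 = ((1/40)w - 4/25)(40w² + 136w - 768) + ((399/25)w - 1197/25)
  40w² + 136w - 768 = ((1000/399)w + 6400/399)((399/25)w - 1197/25) + (0)
Last nonzero remainder: (399/25)w - 1197/25. Dividing through by 399/25 gives the monic gcd w - 3.

-3 + w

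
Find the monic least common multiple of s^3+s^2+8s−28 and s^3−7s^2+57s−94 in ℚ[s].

s^5−4s^4+50s^3−21s^2+516s−1316

Repeated division with remainder:
  s^3+s^2+8s−28 = (s^3−7s^2+57s−94) + (8s^2−49s+66)
  s^3−7s^2+57s−94 = ((1/8)s−7/64)(8s^2−49s+66) + ((2777/64)s−2777/32)
  8s^2−49s+66 = ((512/2777)s−2112/2777)((2777/64)s−2777/32) + (0)
Last nonzero remainder: (2777/64)s−2777/32. Dividing through by 2777/64 gives the monic gcd s−2.
Then lcm(f, g) = f·g / gcd(f, g); expanding and making the result monic gives the answer.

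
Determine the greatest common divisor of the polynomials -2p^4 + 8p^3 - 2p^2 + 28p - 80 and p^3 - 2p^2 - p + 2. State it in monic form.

p - 2

Euclidean algorithm in ℚ[p]:
  -2p^4 + 8p^3 - 2p^2 + 28p - 80 = (-2p + 4)(p^3 - 2p^2 - p + 2) + (4p^2 + 36p - 88)
  p^3 - 2p^2 - p + 2 = ((1/4)p - 11/4)(4p^2 + 36p - 88) + (120p - 240)
  4p^2 + 36p - 88 = ((1/30)p + 11/30)(120p - 240) + (0)
Last nonzero remainder: 120p - 240. Dividing through by 120 gives the monic gcd p - 2.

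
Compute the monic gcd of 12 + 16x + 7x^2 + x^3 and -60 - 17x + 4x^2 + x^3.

Apply the Euclidean algorithm:
  x^3 + 7x^2 + 16x + 12 = (x^3 + 4x^2 - 17x - 60) + (3x^2 + 33x + 72)
  x^3 + 4x^2 - 17x - 60 = ((1/3)x - 7/3)(3x^2 + 33x + 72) + (36x + 108)
  3x^2 + 33x + 72 = ((1/12)x + 2/3)(36x + 108) + (0)
Last nonzero remainder: 36x + 108. Dividing through by 36 gives the monic gcd x + 3.

3 + x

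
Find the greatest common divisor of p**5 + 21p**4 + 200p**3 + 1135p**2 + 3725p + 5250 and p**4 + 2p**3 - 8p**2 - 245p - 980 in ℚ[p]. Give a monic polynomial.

Apply the Euclidean algorithm:
  p**5 + 21p**4 + 200p**3 + 1135p**2 + 3725p + 5250 = (p + 19)(p**4 + 2p**3 - 8p**2 - 245p - 980) + (170p**3 + 1532p**2 + 9360p + 23870)
  p**4 + 2p**3 - 8p**2 - 245p - 980 = ((1/170)p - 298/7225)(170p**3 + 1532p**2 + 9360p + 23870) + ((936/7225)p**2 + (936/1445)p + 6552/1445)
  170p**3 + 1532p**2 + 9360p + 23870 = ((614125/468)p + 2463725/468)((936/7225)p**2 + (936/1445)p + 6552/1445) + (0)
Last nonzero remainder: (936/7225)p**2 + (936/1445)p + 6552/1445. Dividing through by 936/7225 gives the monic gcd p**2 + 5p + 35.

p**2 + 5p + 35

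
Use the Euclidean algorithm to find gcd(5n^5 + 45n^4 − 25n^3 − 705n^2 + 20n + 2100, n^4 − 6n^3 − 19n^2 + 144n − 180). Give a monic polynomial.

n^3 − 19n + 30

Apply the Euclidean algorithm:
  5n^5 + 45n^4 − 25n^3 − 705n^2 + 20n + 2100 = (5n + 75)(n^4 − 6n^3 − 19n^2 + 144n − 180) + (520n^3 − 9880n + 15600)
  n^4 − 6n^3 − 19n^2 + 144n − 180 = ((1/520)n − 3/260)(520n^3 − 9880n + 15600) + (0)
Last nonzero remainder: 520n^3 − 9880n + 15600. Dividing through by 520 gives the monic gcd n^3 − 19n + 30.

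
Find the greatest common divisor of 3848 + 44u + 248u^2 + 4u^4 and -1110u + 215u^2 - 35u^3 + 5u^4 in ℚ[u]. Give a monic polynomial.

Apply the Euclidean algorithm:
  4u^4 + 248u^2 + 44u + 3848 = (4/5)(5u^4 - 35u^3 + 215u^2 - 1110u) + (28u^3 + 76u^2 + 932u + 3848)
  5u^4 - 35u^3 + 215u^2 - 1110u = ((5/28)u - 85/49)(28u^3 + 76u^2 + 932u + 3848) + ((8840/49)u^2 - (8840/49)u + 327080/49)
  28u^3 + 76u^2 + 932u + 3848 = ((343/2210)u + 49/85)((8840/49)u^2 - (8840/49)u + 327080/49) + (0)
Last nonzero remainder: (8840/49)u^2 - (8840/49)u + 327080/49. Dividing through by 8840/49 gives the monic gcd u^2 - u + 37.

37 - u + u^2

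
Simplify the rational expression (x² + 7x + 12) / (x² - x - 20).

Apply the Euclidean algorithm:
  x² + 7x + 12 = (x² - x - 20) + (8x + 32)
  x² - x - 20 = ((1/8)x - 5/8)(8x + 32) + (0)
Last nonzero remainder: 8x + 32. Dividing through by 8 gives the monic gcd x + 4.
Cancel x + 4 from numerator and denominator to get the reduced form.

(x + 3)/(x - 5)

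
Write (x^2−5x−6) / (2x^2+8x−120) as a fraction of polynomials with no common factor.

(x+1)/(2x+20)

Repeated division with remainder:
  x^2−5x−6 = (1/2)(2x^2+8x−120) + (−9x+54)
  2x^2+8x−120 = (−(2/9)x−20/9)(−9x+54) + (0)
Last nonzero remainder: −9x+54. Dividing through by −9 gives the monic gcd x−6.
Cancel x−6 from numerator and denominator to get the reduced form.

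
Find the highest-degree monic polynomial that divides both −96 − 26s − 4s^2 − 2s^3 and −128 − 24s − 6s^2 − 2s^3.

By polynomial division,
  −2s^3 − 4s^2 − 26s − 96 = (−2s^3 − 6s^2 − 24s − 128) + (2s^2 − 2s + 32)
  −2s^3 − 6s^2 − 24s − 128 = (−s − 4)(2s^2 − 2s + 32) + (0)
Last nonzero remainder: 2s^2 − 2s + 32. Dividing through by 2 gives the monic gcd s^2 − s + 16.

16 − s + s^2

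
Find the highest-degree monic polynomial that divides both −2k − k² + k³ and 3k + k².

k

Euclidean algorithm in ℚ[k]:
  k³ − k² − 2k = (k − 4)(k² + 3k) + (10k)
  k² + 3k = ((1/10)k + 3/10)(10k) + (0)
Last nonzero remainder: 10k. Dividing through by 10 gives the monic gcd k.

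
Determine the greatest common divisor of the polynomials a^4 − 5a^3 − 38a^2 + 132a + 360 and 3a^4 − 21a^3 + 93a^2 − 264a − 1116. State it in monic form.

Apply the Euclidean algorithm:
  a^4 − 5a^3 − 38a^2 + 132a + 360 = (1/3)(3a^4 − 21a^3 + 93a^2 − 264a − 1116) + (2a^3 − 69a^2 + 220a + 732)
  3a^4 − 21a^3 + 93a^2 − 264a − 1116 = ((3/2)a + 165/4)(2a^3 − 69a^2 + 220a + 732) + ((10437/4)a^2 − 10437a − 31311)
  2a^3 − 69a^2 + 220a + 732 = ((8/10437)a − 244/10437)((10437/4)a^2 − 10437a − 31311) + (0)
Last nonzero remainder: (10437/4)a^2 − 10437a − 31311. Dividing through by 10437/4 gives the monic gcd a^2 − 4a − 12.

a^2 − 4a − 12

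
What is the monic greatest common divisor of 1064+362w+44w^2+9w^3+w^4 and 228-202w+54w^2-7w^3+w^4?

Repeated division with remainder:
  w^4+9w^3+44w^2+362w+1064 = (w^4-7w^3+54w^2-202w+228) + (16w^3-10w^2+564w+836)
  w^4-7w^3+54w^2-202w+228 = ((1/16)w-51/128)(16w^3-10w^2+564w+836) + ((945/64)w^2-(945/32)w+17955/32)
  16w^3-10w^2+564w+836 = ((1024/945)w+1408/945)((945/64)w^2-(945/32)w+17955/32) + (0)
Last nonzero remainder: (945/64)w^2-(945/32)w+17955/32. Dividing through by 945/64 gives the monic gcd w^2-2w+38.

38-2w+w^2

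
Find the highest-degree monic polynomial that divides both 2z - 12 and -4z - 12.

1

Euclidean algorithm in ℚ[z]:
  2z - 12 = (-1/2)(-4z - 12) + (-18)
  -4z - 12 = ((2/9)z + 2/3)(-18) + (0)
The last nonzero remainder is the constant -18, so the polynomials are coprime and gcd = 1.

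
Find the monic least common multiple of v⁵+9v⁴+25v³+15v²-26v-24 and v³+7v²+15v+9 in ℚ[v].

Apply the Euclidean algorithm:
  v⁵+9v⁴+25v³+15v²-26v-24 = (v²+2v-4)(v³+7v²+15v+9) + (4v²+16v+12)
  v³+7v²+15v+9 = ((1/4)v+3/4)(4v²+16v+12) + (0)
Last nonzero remainder: 4v²+16v+12. Dividing through by 4 gives the monic gcd v²+4v+3.
Then lcm(f, g) = f·g / gcd(f, g); expanding and making the result monic gives the answer.

v⁶+12v⁵+52v⁴+90v³+19v²-102v-72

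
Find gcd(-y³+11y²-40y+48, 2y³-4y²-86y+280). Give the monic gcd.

y-4

Apply the Euclidean algorithm:
  -y³+11y²-40y+48 = (-1/2)(2y³-4y²-86y+280) + (9y²-83y+188)
  2y³-4y²-86y+280 = ((2/9)y+130/81)(9y²-83y+188) + ((440/81)y-1760/81)
  9y²-83y+188 = ((729/440)y-3807/440)((440/81)y-1760/81) + (0)
Last nonzero remainder: (440/81)y-1760/81. Dividing through by 440/81 gives the monic gcd y-4.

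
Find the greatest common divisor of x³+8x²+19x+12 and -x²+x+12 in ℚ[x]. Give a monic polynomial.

x+3

By polynomial division,
  x³+8x²+19x+12 = (-x-9)(-x²+x+12) + (40x+120)
  -x²+x+12 = (-(1/40)x+1/10)(40x+120) + (0)
Last nonzero remainder: 40x+120. Dividing through by 40 gives the monic gcd x+3.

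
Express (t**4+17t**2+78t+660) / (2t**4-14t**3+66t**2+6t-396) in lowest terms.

(t**2+6t+20)/(2t**2-2t-12)

Apply the Euclidean algorithm:
  t**4+17t**2+78t+660 = (1/2)(2t**4-14t**3+66t**2+6t-396) + (7t**3-16t**2+75t+858)
  2t**4-14t**3+66t**2+6t-396 = ((2/7)t-66/49)(7t**3-16t**2+75t+858) + ((1128/49)t**2-(6768/49)t+37224/49)
  7t**3-16t**2+75t+858 = ((343/1128)t+637/564)((1128/49)t**2-(6768/49)t+37224/49) + (0)
Last nonzero remainder: (1128/49)t**2-(6768/49)t+37224/49. Dividing through by 1128/49 gives the monic gcd t**2-6t+33.
Cancel t**2-6t+33 from numerator and denominator to get the reduced form.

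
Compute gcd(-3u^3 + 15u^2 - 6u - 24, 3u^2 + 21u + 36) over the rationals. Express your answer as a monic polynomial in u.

Euclidean algorithm in ℚ[u]:
  -3u^3 + 15u^2 - 6u - 24 = (-u + 12)(3u^2 + 21u + 36) + (-222u - 456)
  3u^2 + 21u + 36 = (-(1/74)u - 183/2738)(-222u - 456) + (7560/1369)
  -222u - 456 = (-(50653/1260)u - 26011/315)(7560/1369) + (0)
The last nonzero remainder is the constant 7560/1369, so the polynomials are coprime and gcd = 1.

1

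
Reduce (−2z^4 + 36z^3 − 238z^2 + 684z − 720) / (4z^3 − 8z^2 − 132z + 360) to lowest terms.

By polynomial division,
  −2z^4 + 36z^3 − 238z^2 + 684z − 720 = (−(1/2)z + 8)(4z^3 − 8z^2 − 132z + 360) + (−240z^2 + 1920z − 3600)
  4z^3 − 8z^2 − 132z + 360 = (−(1/60)z − 1/10)(−240z^2 + 1920z − 3600) + (0)
Last nonzero remainder: −240z^2 + 1920z − 3600. Dividing through by −240 gives the monic gcd z^2 − 8z + 15.
Cancel z^2 − 8z + 15 from numerator and denominator to get the reduced form.

(−z^2 + 10z − 24)/(2z + 12)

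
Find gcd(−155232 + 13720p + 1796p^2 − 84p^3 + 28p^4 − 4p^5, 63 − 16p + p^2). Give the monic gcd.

63 − 16p + p^2

By polynomial division,
  −4p^5 + 28p^4 − 84p^3 + 1796p^2 + 13720p − 155232 = (−4p^3 − 36p^2 − 408p − 2464)(p^2 − 16p + 63) + (0)
The last nonzero remainder p^2 − 16p + 63 is already monic.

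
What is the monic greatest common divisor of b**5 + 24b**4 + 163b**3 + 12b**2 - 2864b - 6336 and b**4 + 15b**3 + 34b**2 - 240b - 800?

b**2 - 16

Euclidean algorithm in ℚ[b]:
  b**5 + 24b**4 + 163b**3 + 12b**2 - 2864b - 6336 = (b + 9)(b**4 + 15b**3 + 34b**2 - 240b - 800) + (-6b**3 - 54b**2 + 96b + 864)
  b**4 + 15b**3 + 34b**2 - 240b - 800 = (-(1/6)b - 1)(-6b**3 - 54b**2 + 96b + 864) + (-4b**2 + 64)
  -6b**3 - 54b**2 + 96b + 864 = ((3/2)b + 27/2)(-4b**2 + 64) + (0)
Last nonzero remainder: -4b**2 + 64. Dividing through by -4 gives the monic gcd b**2 - 16.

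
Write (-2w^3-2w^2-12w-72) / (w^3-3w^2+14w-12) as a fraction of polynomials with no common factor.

(-2w-6)/(w-1)

Repeated division with remainder:
  -2w^3-2w^2-12w-72 = (-2)(w^3-3w^2+14w-12) + (-8w^2+16w-96)
  w^3-3w^2+14w-12 = (-(1/8)w+1/8)(-8w^2+16w-96) + (0)
Last nonzero remainder: -8w^2+16w-96. Dividing through by -8 gives the monic gcd w^2-2w+12.
Cancel w^2-2w+12 from numerator and denominator to get the reduced form.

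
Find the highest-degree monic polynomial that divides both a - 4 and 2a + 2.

1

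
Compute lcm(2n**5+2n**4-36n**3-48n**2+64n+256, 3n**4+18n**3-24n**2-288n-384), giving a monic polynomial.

n**7+7n**6-4n**5-124n**4-256n**3+128n**2+1024n+1024

Euclidean algorithm in ℚ[n]:
  2n**5+2n**4-36n**3-48n**2+64n+256 = ((2/3)n-10/3)(3n**4+18n**3-24n**2-288n-384) + (40n**3+64n**2-640n-1024)
  3n**4+18n**3-24n**2-288n-384 = ((3/40)n+33/100)(40n**3+64n**2-640n-1024) + ((72/25)n**2-1152/25)
  40n**3+64n**2-640n-1024 = ((125/9)n+200/9)((72/25)n**2-1152/25) + (0)
Last nonzero remainder: (72/25)n**2-1152/25. Dividing through by 72/25 gives the monic gcd n**2-16.
Then lcm(f, g) = f·g / gcd(f, g); expanding and making the result monic gives the answer.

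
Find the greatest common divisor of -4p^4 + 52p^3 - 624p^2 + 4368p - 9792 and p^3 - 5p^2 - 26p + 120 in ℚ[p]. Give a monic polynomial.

p^2 - 10p + 24

By polynomial division,
  -4p^4 + 52p^3 - 624p^2 + 4368p - 9792 = (-4p + 32)(p^3 - 5p^2 - 26p + 120) + (-568p^2 + 5680p - 13632)
  p^3 - 5p^2 - 26p + 120 = (-(1/568)p - 5/568)(-568p^2 + 5680p - 13632) + (0)
Last nonzero remainder: -568p^2 + 5680p - 13632. Dividing through by -568 gives the monic gcd p^2 - 10p + 24.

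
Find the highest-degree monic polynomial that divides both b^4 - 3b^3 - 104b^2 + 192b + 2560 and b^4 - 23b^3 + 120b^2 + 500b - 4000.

By polynomial division,
  b^4 - 3b^3 - 104b^2 + 192b + 2560 = (b^4 - 23b^3 + 120b^2 + 500b - 4000) + (20b^3 - 224b^2 - 308b + 6560)
  b^4 - 23b^3 + 120b^2 + 500b - 4000 = ((1/20)b - 59/100)(20b^3 - 224b^2 - 308b + 6560) + ((81/25)b^2 - (243/25)b - 648/5)
  20b^3 - 224b^2 - 308b + 6560 = ((500/81)b - 4100/81)((81/25)b^2 - (243/25)b - 648/5) + (0)
Last nonzero remainder: (81/25)b^2 - (243/25)b - 648/5. Dividing through by 81/25 gives the monic gcd b^2 - 3b - 40.

b^2 - 3b - 40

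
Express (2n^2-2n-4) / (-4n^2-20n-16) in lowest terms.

(-n+2)/(2n+8)

By polynomial division,
  2n^2-2n-4 = (-1/2)(-4n^2-20n-16) + (-12n-12)
  -4n^2-20n-16 = ((1/3)n+4/3)(-12n-12) + (0)
Last nonzero remainder: -12n-12. Dividing through by -12 gives the monic gcd n+1.
Cancel n+1 from numerator and denominator to get the reduced form.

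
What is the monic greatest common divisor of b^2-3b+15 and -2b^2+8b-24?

1

Repeated division with remainder:
  b^2-3b+15 = (-1/2)(-2b^2+8b-24) + (b+3)
  -2b^2+8b-24 = (-2b+14)(b+3) + (-66)
  b+3 = (-(1/66)b-1/22)(-66) + (0)
The last nonzero remainder is the constant -66, so the polynomials are coprime and gcd = 1.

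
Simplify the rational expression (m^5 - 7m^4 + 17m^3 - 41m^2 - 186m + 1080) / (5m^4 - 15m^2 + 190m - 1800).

(m^2 - 2m - 15)/(5m + 25)

Apply the Euclidean algorithm:
  m^5 - 7m^4 + 17m^3 - 41m^2 - 186m + 1080 = ((1/5)m - 7/5)(5m^4 - 15m^2 + 190m - 1800) + (20m^3 - 100m^2 + 440m - 1440)
  5m^4 - 15m^2 + 190m - 1800 = ((1/4)m + 5/4)(20m^3 - 100m^2 + 440m - 1440) + (0)
Last nonzero remainder: 20m^3 - 100m^2 + 440m - 1440. Dividing through by 20 gives the monic gcd m^3 - 5m^2 + 22m - 72.
Cancel m^3 - 5m^2 + 22m - 72 from numerator and denominator to get the reduced form.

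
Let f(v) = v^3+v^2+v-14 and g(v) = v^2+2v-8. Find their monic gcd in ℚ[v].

v-2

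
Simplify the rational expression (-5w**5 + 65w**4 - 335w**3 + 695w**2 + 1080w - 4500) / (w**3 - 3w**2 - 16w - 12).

Repeated division with remainder:
  -5w**5 + 65w**4 - 335w**3 + 695w**2 + 1080w - 4500 = (-5w**2 + 50w - 265)(w**3 - 3w**2 - 16w - 12) + (640w**2 - 2560w - 7680)
  w**3 - 3w**2 - 16w - 12 = ((1/640)w + 1/640)(640w**2 - 2560w - 7680) + (0)
Last nonzero remainder: 640w**2 - 2560w - 7680. Dividing through by 640 gives the monic gcd w**2 - 4w - 12.
Cancel w**2 - 4w - 12 from numerator and denominator to get the reduced form.

(-5w**3 + 45w**2 - 215w + 375)/(w + 1)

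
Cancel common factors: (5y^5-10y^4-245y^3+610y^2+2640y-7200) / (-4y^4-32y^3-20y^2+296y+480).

(-5y^3+15y^2+170y-600)/(4y^2+28y+40)

Repeated division with remainder:
  5y^5-10y^4-245y^3+610y^2+2640y-7200 = (-(5/4)y+25/2)(-4y^4-32y^3-20y^2+296y+480) + (130y^3+1230y^2-460y-13200)
  -4y^4-32y^3-20y^2+296y+480 = (-(2/65)y+38/845)(130y^3+1230y^2-460y-13200) + (-(15120/169)y^2-(15120/169)y+181440/169)
  130y^3+1230y^2-460y-13200 = (-(2197/1512)y-9295/756)(-(15120/169)y^2-(15120/169)y+181440/169) + (0)
Last nonzero remainder: -(15120/169)y^2-(15120/169)y+181440/169. Dividing through by -15120/169 gives the monic gcd y^2+y-12.
Cancel y^2+y-12 from numerator and denominator to get the reduced form.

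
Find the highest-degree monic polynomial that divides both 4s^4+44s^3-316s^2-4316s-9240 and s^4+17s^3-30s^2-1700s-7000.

By polynomial division,
  4s^4+44s^3-316s^2-4316s-9240 = (4)(s^4+17s^3-30s^2-1700s-7000) + (-24s^3-196s^2+2484s+18760)
  s^4+17s^3-30s^2-1700s-7000 = (-(1/24)s-53/144)(-24s^3-196s^2+2484s+18760) + ((49/36)s^2-(49/12)s-1715/18)
  -24s^3-196s^2+2484s+18760 = (-(864/49)s-9648/49)((49/36)s^2-(49/12)s-1715/18) + (0)
Last nonzero remainder: (49/36)s^2-(49/12)s-1715/18. Dividing through by 49/36 gives the monic gcd s^2-3s-70.

s^2-3s-70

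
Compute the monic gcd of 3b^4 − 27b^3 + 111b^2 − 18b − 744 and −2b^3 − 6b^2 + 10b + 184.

Euclidean algorithm in ℚ[b]:
  3b^4 − 27b^3 + 111b^2 − 18b − 744 = (−(3/2)b + 18)(−2b^3 − 6b^2 + 10b + 184) + (234b^2 + 78b − 4056)
  −2b^3 − 6b^2 + 10b + 184 = (−(1/117)b − 8/351)(234b^2 + 78b − 4056) + (−(206/9)b + 824/9)
  234b^2 + 78b − 4056 = (−(1053/103)b − 4563/103)(−(206/9)b + 824/9) + (0)
Last nonzero remainder: −(206/9)b + 824/9. Dividing through by −206/9 gives the monic gcd b − 4.

b − 4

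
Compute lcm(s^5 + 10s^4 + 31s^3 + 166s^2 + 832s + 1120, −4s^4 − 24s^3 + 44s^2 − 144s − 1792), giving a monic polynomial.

s^7 + 5s^6 − 3s^5 + 171s^4 + 498s^3 − 384s^2 + 7712s + 17920

By polynomial division,
  s^5 + 10s^4 + 31s^3 + 166s^2 + 832s + 1120 = (−(1/4)s − 1)(−4s^4 − 24s^3 + 44s^2 − 144s − 1792) + (18s^3 + 174s^2 + 240s − 672)
  −4s^4 − 24s^3 + 44s^2 − 144s − 1792 = (−(2/9)s + 22/27)(18s^3 + 174s^2 + 240s − 672) + (−(400/9)s^2 − (4400/9)s − 11200/9)
  18s^3 + 174s^2 + 240s − 672 = (−(81/200)s + 27/50)(−(400/9)s^2 − (4400/9)s − 11200/9) + (0)
Last nonzero remainder: −(400/9)s^2 − (4400/9)s − 11200/9. Dividing through by −400/9 gives the monic gcd s^2 + 11s + 28.
Then lcm(f, g) = f·g / gcd(f, g); expanding and making the result monic gives the answer.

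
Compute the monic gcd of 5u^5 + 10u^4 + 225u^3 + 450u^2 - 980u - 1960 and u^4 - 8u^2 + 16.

Apply the Euclidean algorithm:
  5u^5 + 10u^4 + 225u^3 + 450u^2 - 980u - 1960 = (5u + 10)(u^4 - 8u^2 + 16) + (265u^3 + 530u^2 - 1060u - 2120)
  u^4 - 8u^2 + 16 = ((1/265)u - 2/265)(265u^3 + 530u^2 - 1060u - 2120) + (0)
Last nonzero remainder: 265u^3 + 530u^2 - 1060u - 2120. Dividing through by 265 gives the monic gcd u^3 + 2u^2 - 4u - 8.

u^3 + 2u^2 - 4u - 8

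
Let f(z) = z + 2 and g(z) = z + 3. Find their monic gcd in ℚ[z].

1

Euclidean algorithm in ℚ[z]:
  z + 2 = (z + 3) + (-1)
  z + 3 = (-z - 3)(-1) + (0)
The last nonzero remainder is the constant -1, so the polynomials are coprime and gcd = 1.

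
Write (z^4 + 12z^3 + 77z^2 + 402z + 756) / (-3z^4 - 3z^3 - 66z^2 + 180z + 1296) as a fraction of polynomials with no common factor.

Apply the Euclidean algorithm:
  z^4 + 12z^3 + 77z^2 + 402z + 756 = (-1/3)(-3z^4 - 3z^3 - 66z^2 + 180z + 1296) + (11z^3 + 55z^2 + 462z + 1188)
  -3z^4 - 3z^3 - 66z^2 + 180z + 1296 = (-(3/11)z + 12/11)(11z^3 + 55z^2 + 462z + 1188) + (0)
Last nonzero remainder: 11z^3 + 55z^2 + 462z + 1188. Dividing through by 11 gives the monic gcd z^3 + 5z^2 + 42z + 108.
Cancel z^3 + 5z^2 + 42z + 108 from numerator and denominator to get the reduced form.

(-z - 7)/(3z - 12)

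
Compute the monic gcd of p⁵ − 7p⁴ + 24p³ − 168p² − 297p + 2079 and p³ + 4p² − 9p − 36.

p² − 9

Apply the Euclidean algorithm:
  p⁵ − 7p⁴ + 24p³ − 168p² − 297p + 2079 = (p² − 11p + 77)(p³ + 4p² − 9p − 36) + (−539p² + 4851)
  p³ + 4p² − 9p − 36 = (−(1/539)p − 4/539)(−539p² + 4851) + (0)
Last nonzero remainder: −539p² + 4851. Dividing through by −539 gives the monic gcd p² − 9.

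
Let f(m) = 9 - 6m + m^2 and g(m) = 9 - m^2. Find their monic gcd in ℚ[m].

Apply the Euclidean algorithm:
  m^2 - 6m + 9 = (-1)(-m^2 + 9) + (-6m + 18)
  -m^2 + 9 = ((1/6)m + 1/2)(-6m + 18) + (0)
Last nonzero remainder: -6m + 18. Dividing through by -6 gives the monic gcd m - 3.

-3 + m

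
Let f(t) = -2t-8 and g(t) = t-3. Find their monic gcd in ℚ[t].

1

Euclidean algorithm in ℚ[t]:
  -2t-8 = (-2)(t-3) + (-14)
  t-3 = (-(1/14)t+3/14)(-14) + (0)
The last nonzero remainder is the constant -14, so the polynomials are coprime and gcd = 1.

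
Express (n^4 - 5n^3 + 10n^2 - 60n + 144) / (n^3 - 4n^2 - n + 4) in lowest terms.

Apply the Euclidean algorithm:
  n^4 - 5n^3 + 10n^2 - 60n + 144 = (n - 1)(n^3 - 4n^2 - n + 4) + (7n^2 - 65n + 148)
  n^3 - 4n^2 - n + 4 = ((1/7)n + 37/49)(7n^2 - 65n + 148) + ((1320/49)n - 5280/49)
  7n^2 - 65n + 148 = ((343/1320)n - 1813/1320)((1320/49)n - 5280/49) + (0)
Last nonzero remainder: (1320/49)n - 5280/49. Dividing through by 1320/49 gives the monic gcd n - 4.
Cancel n - 4 from numerator and denominator to get the reduced form.

(n^3 - n^2 + 6n - 36)/(n^2 - 1)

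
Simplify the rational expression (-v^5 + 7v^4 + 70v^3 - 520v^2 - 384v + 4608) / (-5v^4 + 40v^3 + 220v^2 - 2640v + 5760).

By polynomial division,
  -v^5 + 7v^4 + 70v^3 - 520v^2 - 384v + 4608 = ((1/5)v + 1/5)(-5v^4 + 40v^3 + 220v^2 - 2640v + 5760) + (18v^3 - 36v^2 - 1008v + 3456)
  -5v^4 + 40v^3 + 220v^2 - 2640v + 5760 = (-(5/18)v + 5/3)(18v^3 - 36v^2 - 1008v + 3456) + (0)
Last nonzero remainder: 18v^3 - 36v^2 - 1008v + 3456. Dividing through by 18 gives the monic gcd v^3 - 2v^2 - 56v + 192.
Cancel v^3 - 2v^2 - 56v + 192 from numerator and denominator to get the reduced form.

(v^2 - 5v - 24)/(5v - 30)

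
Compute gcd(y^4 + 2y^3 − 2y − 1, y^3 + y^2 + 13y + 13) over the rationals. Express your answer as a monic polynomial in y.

By polynomial division,
  y^4 + 2y^3 − 2y − 1 = (y + 1)(y^3 + y^2 + 13y + 13) + (−14y^2 − 28y − 14)
  y^3 + y^2 + 13y + 13 = (−(1/14)y + 1/14)(−14y^2 − 28y − 14) + (14y + 14)
  −14y^2 − 28y − 14 = (−y − 1)(14y + 14) + (0)
Last nonzero remainder: 14y + 14. Dividing through by 14 gives the monic gcd y + 1.

y + 1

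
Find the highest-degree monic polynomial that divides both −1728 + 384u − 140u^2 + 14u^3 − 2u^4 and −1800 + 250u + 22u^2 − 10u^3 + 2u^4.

Repeated division with remainder:
  −2u^4 + 14u^3 − 140u^2 + 384u − 1728 = (−1)(2u^4 − 10u^3 + 22u^2 + 250u − 1800) + (4u^3 − 118u^2 + 634u − 3528)
  2u^4 − 10u^3 + 22u^2 + 250u − 1800 = ((1/2)u + 49/4)(4u^3 − 118u^2 + 634u − 3528) + ((2301/2)u^2 − (11505/2)u + 41418)
  4u^3 − 118u^2 + 634u − 3528 = ((8/2301)u − 196/2301)((2301/2)u^2 − (11505/2)u + 41418) + (0)
Last nonzero remainder: (2301/2)u^2 − (11505/2)u + 41418. Dividing through by 2301/2 gives the monic gcd u^2 − 5u + 36.

36 − 5u + u^2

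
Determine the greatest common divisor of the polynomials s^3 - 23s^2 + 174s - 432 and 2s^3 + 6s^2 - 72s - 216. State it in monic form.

s - 6

Apply the Euclidean algorithm:
  s^3 - 23s^2 + 174s - 432 = (1/2)(2s^3 + 6s^2 - 72s - 216) + (-26s^2 + 210s - 324)
  2s^3 + 6s^2 - 72s - 216 = (-(1/13)s - 144/169)(-26s^2 + 210s - 324) + ((13860/169)s - 83160/169)
  -26s^2 + 210s - 324 = (-(2197/6930)s + 507/770)((13860/169)s - 83160/169) + (0)
Last nonzero remainder: (13860/169)s - 83160/169. Dividing through by 13860/169 gives the monic gcd s - 6.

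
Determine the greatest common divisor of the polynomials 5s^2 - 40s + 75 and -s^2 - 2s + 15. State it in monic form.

s - 3

Euclidean algorithm in ℚ[s]:
  5s^2 - 40s + 75 = (-5)(-s^2 - 2s + 15) + (-50s + 150)
  -s^2 - 2s + 15 = ((1/50)s + 1/10)(-50s + 150) + (0)
Last nonzero remainder: -50s + 150. Dividing through by -50 gives the monic gcd s - 3.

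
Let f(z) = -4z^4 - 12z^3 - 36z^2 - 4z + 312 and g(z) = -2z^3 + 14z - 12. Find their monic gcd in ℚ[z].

Euclidean algorithm in ℚ[z]:
  -4z^4 - 12z^3 - 36z^2 - 4z + 312 = (2z + 6)(-2z^3 + 14z - 12) + (-64z^2 - 64z + 384)
  -2z^3 + 14z - 12 = ((1/32)z - 1/32)(-64z^2 - 64z + 384) + (0)
Last nonzero remainder: -64z^2 - 64z + 384. Dividing through by -64 gives the monic gcd z^2 + z - 6.

z^2 + z - 6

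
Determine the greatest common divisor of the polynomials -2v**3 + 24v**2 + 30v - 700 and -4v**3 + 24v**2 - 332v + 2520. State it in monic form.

v - 7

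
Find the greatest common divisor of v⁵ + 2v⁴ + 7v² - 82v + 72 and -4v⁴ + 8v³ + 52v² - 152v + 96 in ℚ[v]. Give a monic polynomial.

v³ + v² - 10v + 8

Euclidean algorithm in ℚ[v]:
  v⁵ + 2v⁴ + 7v² - 82v + 72 = (-(1/4)v - 1)(-4v⁴ + 8v³ + 52v² - 152v + 96) + (21v³ + 21v² - 210v + 168)
  -4v⁴ + 8v³ + 52v² - 152v + 96 = (-(4/21)v + 4/7)(21v³ + 21v² - 210v + 168) + (0)
Last nonzero remainder: 21v³ + 21v² - 210v + 168. Dividing through by 21 gives the monic gcd v³ + v² - 10v + 8.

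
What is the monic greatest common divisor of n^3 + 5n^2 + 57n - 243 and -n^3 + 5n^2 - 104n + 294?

n - 3

Repeated division with remainder:
  n^3 + 5n^2 + 57n - 243 = (-1)(-n^3 + 5n^2 - 104n + 294) + (10n^2 - 47n + 51)
  -n^3 + 5n^2 - 104n + 294 = (-(1/10)n + 3/100)(10n^2 - 47n + 51) + (-(9749/100)n + 29247/100)
  10n^2 - 47n + 51 = (-(1000/9749)n + 1700/9749)(-(9749/100)n + 29247/100) + (0)
Last nonzero remainder: -(9749/100)n + 29247/100. Dividing through by -9749/100 gives the monic gcd n - 3.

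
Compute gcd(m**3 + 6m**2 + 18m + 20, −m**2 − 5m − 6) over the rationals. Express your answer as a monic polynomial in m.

By polynomial division,
  m**3 + 6m**2 + 18m + 20 = (−m − 1)(−m**2 − 5m − 6) + (7m + 14)
  −m**2 − 5m − 6 = (−(1/7)m − 3/7)(7m + 14) + (0)
Last nonzero remainder: 7m + 14. Dividing through by 7 gives the monic gcd m + 2.

m + 2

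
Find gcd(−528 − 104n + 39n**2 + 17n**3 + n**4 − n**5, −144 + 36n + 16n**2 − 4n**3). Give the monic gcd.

−12 − n + n**2

By polynomial division,
  −n**5 + n**4 + 17n**3 + 39n**2 − 104n − 528 = ((1/4)n**2 + (3/4)n + 1)(−4n**3 + 16n**2 + 36n − 144) + (32n**2 − 32n − 384)
  −4n**3 + 16n**2 + 36n − 144 = (−(1/8)n + 3/8)(32n**2 − 32n − 384) + (0)
Last nonzero remainder: 32n**2 − 32n − 384. Dividing through by 32 gives the monic gcd n**2 − n − 12.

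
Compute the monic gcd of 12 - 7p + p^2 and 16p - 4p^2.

-4 + p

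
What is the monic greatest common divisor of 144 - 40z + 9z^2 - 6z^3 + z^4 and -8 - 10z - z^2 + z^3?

-4 + z

Repeated division with remainder:
  z^4 - 6z^3 + 9z^2 - 40z + 144 = (z - 5)(z^3 - z^2 - 10z - 8) + (14z^2 - 82z + 104)
  z^3 - z^2 - 10z - 8 = ((1/14)z + 17/49)(14z^2 - 82z + 104) + ((540/49)z - 2160/49)
  14z^2 - 82z + 104 = ((343/270)z - 637/270)((540/49)z - 2160/49) + (0)
Last nonzero remainder: (540/49)z - 2160/49. Dividing through by 540/49 gives the monic gcd z - 4.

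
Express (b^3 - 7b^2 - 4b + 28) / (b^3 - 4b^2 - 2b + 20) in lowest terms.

(b^2 - 9b + 14)/(b^2 - 6b + 10)

Euclidean algorithm in ℚ[b]:
  b^3 - 7b^2 - 4b + 28 = (b^3 - 4b^2 - 2b + 20) + (-3b^2 - 2b + 8)
  b^3 - 4b^2 - 2b + 20 = (-(1/3)b + 14/9)(-3b^2 - 2b + 8) + ((34/9)b + 68/9)
  -3b^2 - 2b + 8 = (-(27/34)b + 18/17)((34/9)b + 68/9) + (0)
Last nonzero remainder: (34/9)b + 68/9. Dividing through by 34/9 gives the monic gcd b + 2.
Cancel b + 2 from numerator and denominator to get the reduced form.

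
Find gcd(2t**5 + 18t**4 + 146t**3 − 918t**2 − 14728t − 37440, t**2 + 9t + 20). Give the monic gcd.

By polynomial division,
  2t**5 + 18t**4 + 146t**3 − 918t**2 − 14728t − 37440 = (2t**3 + 106t − 1872)(t**2 + 9t + 20) + (0)
The last nonzero remainder t**2 + 9t + 20 is already monic.

t**2 + 9t + 20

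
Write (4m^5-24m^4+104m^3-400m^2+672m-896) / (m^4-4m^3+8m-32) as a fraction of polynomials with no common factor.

(4m^2+56)/(m+2)

Apply the Euclidean algorithm:
  4m^5-24m^4+104m^3-400m^2+672m-896 = (4m-8)(m^4-4m^3+8m-32) + (72m^3-432m^2+864m-1152)
  m^4-4m^3+8m-32 = ((1/72)m+1/36)(72m^3-432m^2+864m-1152) + (0)
Last nonzero remainder: 72m^3-432m^2+864m-1152. Dividing through by 72 gives the monic gcd m^3-6m^2+12m-16.
Cancel m^3-6m^2+12m-16 from numerator and denominator to get the reduced form.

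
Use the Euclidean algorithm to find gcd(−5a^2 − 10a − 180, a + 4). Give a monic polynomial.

1

Apply the Euclidean algorithm:
  −5a^2 − 10a − 180 = (−5a + 10)(a + 4) + (−220)
  a + 4 = (−(1/220)a − 1/55)(−220) + (0)
The last nonzero remainder is the constant −220, so the polynomials are coprime and gcd = 1.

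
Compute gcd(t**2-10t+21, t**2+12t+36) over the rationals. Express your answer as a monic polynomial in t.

Euclidean algorithm in ℚ[t]:
  t**2-10t+21 = (t**2+12t+36) + (-22t-15)
  t**2+12t+36 = (-(1/22)t-249/484)(-22t-15) + (13689/484)
  -22t-15 = (-(10648/13689)t-2420/4563)(13689/484) + (0)
The last nonzero remainder is the constant 13689/484, so the polynomials are coprime and gcd = 1.

1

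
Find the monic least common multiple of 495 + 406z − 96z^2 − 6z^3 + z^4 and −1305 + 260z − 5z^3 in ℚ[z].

Apply the Euclidean algorithm:
  z^4 − 6z^3 − 96z^2 + 406z + 495 = (−(1/5)z + 6/5)(−5z^3 + 260z − 1305) + (−44z^2 − 167z + 2061)
  −5z^3 + 260z − 1305 = ((5/44)z − 835/1936)(−44z^2 − 167z + 2061) + (−(89505/1936)z − 805545/1936)
  −44z^2 − 167z + 2061 = ((85184/89505)z − 443344/89505)(−(89505/1936)z − 805545/1936) + (0)
Last nonzero remainder: −(89505/1936)z − 805545/1936. Dividing through by −89505/1936 gives the monic gcd z + 9.
Then lcm(f, g) = f·g / gcd(f, g); expanding and making the result monic gives the answer.

14355 + 7319z − 5943z^2 + 1096z^3 − 13z^4 − 15z^5 + z^6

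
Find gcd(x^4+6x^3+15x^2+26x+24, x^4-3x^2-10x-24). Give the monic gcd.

x^3+3x^2+6x+8

Repeated division with remainder:
  x^4+6x^3+15x^2+26x+24 = (x^4-3x^2-10x-24) + (6x^3+18x^2+36x+48)
  x^4-3x^2-10x-24 = ((1/6)x-1/2)(6x^3+18x^2+36x+48) + (0)
Last nonzero remainder: 6x^3+18x^2+36x+48. Dividing through by 6 gives the monic gcd x^3+3x^2+6x+8.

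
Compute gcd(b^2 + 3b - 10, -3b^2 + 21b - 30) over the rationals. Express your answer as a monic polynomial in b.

b - 2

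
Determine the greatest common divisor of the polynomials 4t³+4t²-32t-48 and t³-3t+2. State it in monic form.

t+2

Euclidean algorithm in ℚ[t]:
  4t³+4t²-32t-48 = (4)(t³-3t+2) + (4t²-20t-56)
  t³-3t+2 = ((1/4)t+5/4)(4t²-20t-56) + (36t+72)
  4t²-20t-56 = ((1/9)t-7/9)(36t+72) + (0)
Last nonzero remainder: 36t+72. Dividing through by 36 gives the monic gcd t+2.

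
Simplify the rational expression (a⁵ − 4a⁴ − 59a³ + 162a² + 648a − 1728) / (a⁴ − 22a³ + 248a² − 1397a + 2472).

(a³ + 7a² − 6a − 72)/(a² − 11a + 103)

Apply the Euclidean algorithm:
  a⁵ − 4a⁴ − 59a³ + 162a² + 648a − 1728 = (a + 18)(a⁴ − 22a³ + 248a² − 1397a + 2472) + (89a³ − 2905a² + 23322a − 46224)
  a⁴ − 22a³ + 248a² − 1397a + 2472 = ((1/89)a + 947/7921)(89a³ − 2905a² + 23322a − 46224) + ((2639785/7921)a² − (29037635/7921)a + 63354840/7921)
  89a³ − 2905a² + 23322a − 46224 = ((704969/2639785)a − 15255846/2639785)((2639785/7921)a² − (29037635/7921)a + 63354840/7921) + (0)
Last nonzero remainder: (2639785/7921)a² − (29037635/7921)a + 63354840/7921. Dividing through by 2639785/7921 gives the monic gcd a² − 11a + 24.
Cancel a² − 11a + 24 from numerator and denominator to get the reduced form.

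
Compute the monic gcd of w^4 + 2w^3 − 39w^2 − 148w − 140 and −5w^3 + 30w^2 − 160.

w + 2

Repeated division with remainder:
  w^4 + 2w^3 − 39w^2 − 148w − 140 = (−(1/5)w − 8/5)(−5w^3 + 30w^2 − 160) + (9w^2 − 180w − 396)
  −5w^3 + 30w^2 − 160 = (−(5/9)w − 70/9)(9w^2 − 180w − 396) + (−1620w − 3240)
  9w^2 − 180w − 396 = (−(1/180)w + 11/90)(−1620w − 3240) + (0)
Last nonzero remainder: −1620w − 3240. Dividing through by −1620 gives the monic gcd w + 2.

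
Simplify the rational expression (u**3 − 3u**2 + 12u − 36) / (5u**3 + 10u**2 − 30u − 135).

(u**2 + 12)/(5u**2 + 25u + 45)

By polynomial division,
  u**3 − 3u**2 + 12u − 36 = (1/5)(5u**3 + 10u**2 − 30u − 135) + (−5u**2 + 18u − 9)
  5u**3 + 10u**2 − 30u − 135 = (−u − 28/5)(−5u**2 + 18u − 9) + ((309/5)u − 927/5)
  −5u**2 + 18u − 9 = (−(25/309)u + 5/103)((309/5)u − 927/5) + (0)
Last nonzero remainder: (309/5)u − 927/5. Dividing through by 309/5 gives the monic gcd u − 3.
Cancel u − 3 from numerator and denominator to get the reduced form.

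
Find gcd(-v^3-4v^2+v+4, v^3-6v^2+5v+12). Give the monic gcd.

Euclidean algorithm in ℚ[v]:
  -v^3-4v^2+v+4 = (-1)(v^3-6v^2+5v+12) + (-10v^2+6v+16)
  v^3-6v^2+5v+12 = (-(1/10)v+27/50)(-10v^2+6v+16) + ((84/25)v+84/25)
  -10v^2+6v+16 = (-(125/42)v+100/21)((84/25)v+84/25) + (0)
Last nonzero remainder: (84/25)v+84/25. Dividing through by 84/25 gives the monic gcd v+1.

v+1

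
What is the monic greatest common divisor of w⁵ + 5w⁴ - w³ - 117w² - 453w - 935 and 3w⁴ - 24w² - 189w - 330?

w³ - 2w² - 4w - 55

By polynomial division,
  w⁵ + 5w⁴ - w³ - 117w² - 453w - 935 = ((1/3)w + 5/3)(3w⁴ - 24w² - 189w - 330) + (7w³ - 14w² - 28w - 385)
  3w⁴ - 24w² - 189w - 330 = ((3/7)w + 6/7)(7w³ - 14w² - 28w - 385) + (0)
Last nonzero remainder: 7w³ - 14w² - 28w - 385. Dividing through by 7 gives the monic gcd w³ - 2w² - 4w - 55.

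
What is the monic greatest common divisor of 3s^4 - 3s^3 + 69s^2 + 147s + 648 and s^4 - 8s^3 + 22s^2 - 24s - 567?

s^2 - 4s + 27

By polynomial division,
  3s^4 - 3s^3 + 69s^2 + 147s + 648 = (3)(s^4 - 8s^3 + 22s^2 - 24s - 567) + (21s^3 + 3s^2 + 219s + 2349)
  s^4 - 8s^3 + 22s^2 - 24s - 567 = ((1/21)s - 19/49)(21s^3 + 3s^2 + 219s + 2349) + ((624/49)s^2 - (2496/49)s + 16848/49)
  21s^3 + 3s^2 + 219s + 2349 = ((343/208)s + 1421/208)((624/49)s^2 - (2496/49)s + 16848/49) + (0)
Last nonzero remainder: (624/49)s^2 - (2496/49)s + 16848/49. Dividing through by 624/49 gives the monic gcd s^2 - 4s + 27.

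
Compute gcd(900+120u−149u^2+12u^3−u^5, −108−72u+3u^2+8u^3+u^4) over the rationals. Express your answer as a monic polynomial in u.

−36−12u+5u^2+u^3

Euclidean algorithm in ℚ[u]:
  −u^5+12u^3−149u^2+120u+900 = (−u+8)(u^4+8u^3+3u^2−72u−108) + (−49u^3−245u^2+588u+1764)
  u^4+8u^3+3u^2−72u−108 = (−(1/49)u−3/49)(−49u^3−245u^2+588u+1764) + (0)
Last nonzero remainder: −49u^3−245u^2+588u+1764. Dividing through by −49 gives the monic gcd u^3+5u^2−12u−36.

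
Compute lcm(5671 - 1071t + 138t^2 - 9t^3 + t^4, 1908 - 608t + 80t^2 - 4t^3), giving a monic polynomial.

-51039 + 15310t - 2313t^2 + 219t^3 - 18t^4 + t^5

Repeated division with remainder:
  t^4 - 9t^3 + 138t^2 - 1071t + 5671 = (-(1/4)t - 11/4)(-4t^3 + 80t^2 - 608t + 1908) + (206t^2 - 2266t + 10918)
  -4t^3 + 80t^2 - 608t + 1908 = (-(2/103)t + 18/103)(206t^2 - 2266t + 10918) + (0)
Last nonzero remainder: 206t^2 - 2266t + 10918. Dividing through by 206 gives the monic gcd t^2 - 11t + 53.
Then lcm(f, g) = f·g / gcd(f, g); expanding and making the result monic gives the answer.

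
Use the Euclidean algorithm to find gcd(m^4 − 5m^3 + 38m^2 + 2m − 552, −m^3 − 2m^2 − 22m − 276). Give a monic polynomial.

m^2 − 4m + 46

Apply the Euclidean algorithm:
  m^4 − 5m^3 + 38m^2 + 2m − 552 = (−m + 7)(−m^3 − 2m^2 − 22m − 276) + (30m^2 − 120m + 1380)
  −m^3 − 2m^2 − 22m − 276 = (−(1/30)m − 1/5)(30m^2 − 120m + 1380) + (0)
Last nonzero remainder: 30m^2 − 120m + 1380. Dividing through by 30 gives the monic gcd m^2 − 4m + 46.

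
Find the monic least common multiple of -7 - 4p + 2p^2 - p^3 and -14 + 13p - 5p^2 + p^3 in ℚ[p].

-14 - p + 8p^2 - 4p^3 + p^4

Euclidean algorithm in ℚ[p]:
  -p^3 + 2p^2 - 4p - 7 = (-1)(p^3 - 5p^2 + 13p - 14) + (-3p^2 + 9p - 21)
  p^3 - 5p^2 + 13p - 14 = (-(1/3)p + 2/3)(-3p^2 + 9p - 21) + (0)
Last nonzero remainder: -3p^2 + 9p - 21. Dividing through by -3 gives the monic gcd p^2 - 3p + 7.
Then lcm(f, g) = f·g / gcd(f, g); expanding and making the result monic gives the answer.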